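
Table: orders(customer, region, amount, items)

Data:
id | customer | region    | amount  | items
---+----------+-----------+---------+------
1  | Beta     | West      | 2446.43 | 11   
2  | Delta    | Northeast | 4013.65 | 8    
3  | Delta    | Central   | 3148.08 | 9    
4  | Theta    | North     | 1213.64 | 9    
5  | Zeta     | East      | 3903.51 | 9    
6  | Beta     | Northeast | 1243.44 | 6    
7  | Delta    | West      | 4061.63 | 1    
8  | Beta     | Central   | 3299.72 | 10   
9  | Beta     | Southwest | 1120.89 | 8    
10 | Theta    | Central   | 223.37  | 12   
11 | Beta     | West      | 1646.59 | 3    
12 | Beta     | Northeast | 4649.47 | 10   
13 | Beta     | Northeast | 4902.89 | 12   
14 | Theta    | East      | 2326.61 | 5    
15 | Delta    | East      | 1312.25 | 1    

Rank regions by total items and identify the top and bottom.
SELECT region, SUM(items)
FROM orders
GROUP BY region
ORDER BY SUM(items)

All groups:
  Southwest: 8
  North: 9
  East: 15
  West: 15
  Central: 31
  Northeast: 36

Highest: Northeast (36)
Lowest: Southwest (8)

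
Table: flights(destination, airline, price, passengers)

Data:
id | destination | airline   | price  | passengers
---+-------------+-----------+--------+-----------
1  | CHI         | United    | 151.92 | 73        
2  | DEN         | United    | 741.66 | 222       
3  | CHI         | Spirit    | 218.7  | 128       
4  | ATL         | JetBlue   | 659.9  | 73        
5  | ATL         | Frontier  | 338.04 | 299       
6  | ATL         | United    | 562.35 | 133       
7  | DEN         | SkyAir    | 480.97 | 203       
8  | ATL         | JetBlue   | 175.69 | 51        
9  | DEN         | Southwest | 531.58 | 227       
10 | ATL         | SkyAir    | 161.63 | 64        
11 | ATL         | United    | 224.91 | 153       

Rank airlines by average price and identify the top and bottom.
SELECT airline, AVG(price)
FROM flights
GROUP BY airline
ORDER BY AVG(price)

All groups:
  Spirit: 218.70
  SkyAir: 321.30
  Frontier: 338.04
  JetBlue: 417.80
  United: 420.21
  Southwest: 531.58

Highest: Southwest (531.58)
Lowest: Spirit (218.70)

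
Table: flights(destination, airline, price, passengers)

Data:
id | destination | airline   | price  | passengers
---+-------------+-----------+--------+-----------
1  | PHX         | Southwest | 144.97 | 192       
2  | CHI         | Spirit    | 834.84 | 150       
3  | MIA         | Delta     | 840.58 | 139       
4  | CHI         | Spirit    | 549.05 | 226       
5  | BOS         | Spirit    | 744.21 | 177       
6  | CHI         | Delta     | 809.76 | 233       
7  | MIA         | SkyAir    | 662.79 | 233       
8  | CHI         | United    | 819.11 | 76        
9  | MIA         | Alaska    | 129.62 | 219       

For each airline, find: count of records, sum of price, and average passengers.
SELECT airline,
       COUNT(*) as cnt,
       SUM(price) as total_price,
       AVG(passengers) as avg_passengers
FROM flights
GROUP BY airline

Result:
  Alaska: 1 records, 129.62 total price, 219.00 avg passengers
  Delta: 2 records, 1650.34 total price, 186.00 avg passengers
  SkyAir: 1 records, 662.79 total price, 233.00 avg passengers
  Southwest: 1 records, 144.97 total price, 192.00 avg passengers
  Spirit: 3 records, 2128.10 total price, 184.33 avg passengers
  United: 1 records, 819.11 total price, 76.00 avg passengers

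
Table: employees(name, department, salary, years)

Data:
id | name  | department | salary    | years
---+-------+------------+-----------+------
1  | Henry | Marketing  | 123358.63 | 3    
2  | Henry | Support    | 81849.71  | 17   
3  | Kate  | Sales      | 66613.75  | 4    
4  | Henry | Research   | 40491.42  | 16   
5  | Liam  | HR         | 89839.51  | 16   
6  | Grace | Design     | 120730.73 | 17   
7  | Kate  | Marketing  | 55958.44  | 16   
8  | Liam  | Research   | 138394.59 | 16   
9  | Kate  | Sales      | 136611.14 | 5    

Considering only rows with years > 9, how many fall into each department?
SELECT department, COUNT(*)
FROM employees
WHERE years > 9
GROUP BY department

Note: WHERE filters rows before grouping.

Result:
  Design: 1
  HR: 1
  Marketing: 1
  Research: 2
  Support: 1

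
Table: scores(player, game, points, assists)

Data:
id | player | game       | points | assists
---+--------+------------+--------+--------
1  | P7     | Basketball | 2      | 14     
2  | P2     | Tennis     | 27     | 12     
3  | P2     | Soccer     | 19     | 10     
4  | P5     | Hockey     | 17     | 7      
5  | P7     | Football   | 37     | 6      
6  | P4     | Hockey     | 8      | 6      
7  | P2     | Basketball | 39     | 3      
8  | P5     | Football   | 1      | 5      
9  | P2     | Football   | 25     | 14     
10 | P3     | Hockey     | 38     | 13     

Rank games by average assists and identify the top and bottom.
SELECT game, AVG(assists)
FROM scores
GROUP BY game
ORDER BY AVG(assists)

All groups:
  Football: 8.33
  Basketball: 8.50
  Hockey: 8.67
  Soccer: 10.00
  Tennis: 12.00

Highest: Tennis (12.00)
Lowest: Football (8.33)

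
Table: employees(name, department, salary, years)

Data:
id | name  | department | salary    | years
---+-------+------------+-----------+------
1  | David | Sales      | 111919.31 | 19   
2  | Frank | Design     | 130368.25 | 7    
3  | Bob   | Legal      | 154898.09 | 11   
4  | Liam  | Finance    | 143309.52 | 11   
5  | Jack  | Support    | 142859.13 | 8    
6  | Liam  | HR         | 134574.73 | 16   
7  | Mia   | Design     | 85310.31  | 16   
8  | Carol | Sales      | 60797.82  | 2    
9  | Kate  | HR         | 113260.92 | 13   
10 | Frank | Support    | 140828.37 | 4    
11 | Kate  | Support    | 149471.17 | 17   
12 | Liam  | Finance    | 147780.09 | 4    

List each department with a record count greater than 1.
SELECT department, COUNT(*) as cnt
FROM employees
GROUP BY department
HAVING COUNT(*) > 1

Result:
  Design: 2
  Finance: 2
  HR: 2
  Sales: 2
  Support: 3

Note: HAVING filters groups after aggregation, WHERE filters rows before.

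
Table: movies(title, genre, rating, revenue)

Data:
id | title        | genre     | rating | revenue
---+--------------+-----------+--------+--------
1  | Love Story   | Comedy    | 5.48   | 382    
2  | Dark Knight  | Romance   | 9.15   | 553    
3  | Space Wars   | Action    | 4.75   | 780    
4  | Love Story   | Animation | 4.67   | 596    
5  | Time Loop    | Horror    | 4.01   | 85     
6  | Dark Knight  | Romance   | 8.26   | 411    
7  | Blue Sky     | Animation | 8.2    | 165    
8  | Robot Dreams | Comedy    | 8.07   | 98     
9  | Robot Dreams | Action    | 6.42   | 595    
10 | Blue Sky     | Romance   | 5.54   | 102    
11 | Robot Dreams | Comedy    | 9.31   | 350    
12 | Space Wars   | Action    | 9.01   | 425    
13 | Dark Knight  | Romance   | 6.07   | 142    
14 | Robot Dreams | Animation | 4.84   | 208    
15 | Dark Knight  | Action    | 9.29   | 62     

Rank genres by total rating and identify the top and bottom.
SELECT genre, SUM(rating)
FROM movies
GROUP BY genre
ORDER BY SUM(rating)

All groups:
  Horror: 4.01
  Animation: 17.71
  Comedy: 22.86
  Romance: 29.02
  Action: 29.47

Highest: Action (29.47)
Lowest: Horror (4.01)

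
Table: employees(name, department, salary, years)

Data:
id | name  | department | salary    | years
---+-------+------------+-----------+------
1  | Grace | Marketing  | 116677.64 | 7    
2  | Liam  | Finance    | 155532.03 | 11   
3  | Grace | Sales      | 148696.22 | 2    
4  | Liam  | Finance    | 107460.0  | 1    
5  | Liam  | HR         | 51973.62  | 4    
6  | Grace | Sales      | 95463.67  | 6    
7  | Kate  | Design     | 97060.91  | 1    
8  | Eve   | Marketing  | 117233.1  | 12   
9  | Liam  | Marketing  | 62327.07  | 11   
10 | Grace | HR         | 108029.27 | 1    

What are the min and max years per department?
SELECT department, MIN(years), MAX(years)
FROM employees
GROUP BY department

Result:
  Design: min=1, max=1
  Finance: min=1, max=11
  HR: min=1, max=4
  Marketing: min=7, max=12
  Sales: min=2, max=6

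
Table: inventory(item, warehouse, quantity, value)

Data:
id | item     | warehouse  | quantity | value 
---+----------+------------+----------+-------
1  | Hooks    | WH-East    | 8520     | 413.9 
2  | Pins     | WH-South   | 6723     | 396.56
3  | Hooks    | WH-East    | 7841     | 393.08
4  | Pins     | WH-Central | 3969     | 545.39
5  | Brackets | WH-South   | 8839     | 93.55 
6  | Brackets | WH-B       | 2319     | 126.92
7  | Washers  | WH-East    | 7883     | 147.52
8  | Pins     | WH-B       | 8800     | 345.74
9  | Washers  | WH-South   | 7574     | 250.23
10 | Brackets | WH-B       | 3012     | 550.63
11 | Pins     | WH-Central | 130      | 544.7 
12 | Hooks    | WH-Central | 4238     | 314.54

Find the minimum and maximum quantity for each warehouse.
SELECT warehouse, MIN(quantity), MAX(quantity)
FROM inventory
GROUP BY warehouse

Result:
  WH-B: min=2319, max=8800
  WH-Central: min=130, max=4238
  WH-East: min=7841, max=8520
  WH-South: min=6723, max=8839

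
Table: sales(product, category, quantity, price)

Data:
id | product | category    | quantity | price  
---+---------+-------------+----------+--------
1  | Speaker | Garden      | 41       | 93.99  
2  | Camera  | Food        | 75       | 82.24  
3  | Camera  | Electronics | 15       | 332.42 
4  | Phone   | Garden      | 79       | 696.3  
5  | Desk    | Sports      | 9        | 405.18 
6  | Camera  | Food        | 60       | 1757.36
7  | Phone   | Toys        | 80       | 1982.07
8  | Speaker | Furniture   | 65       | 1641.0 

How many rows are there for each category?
SELECT category, COUNT(*) as count
FROM sales
GROUP BY category

Result:
  Electronics: 1
  Food: 2
  Furniture: 1
  Garden: 2
  Sports: 1
  Toys: 1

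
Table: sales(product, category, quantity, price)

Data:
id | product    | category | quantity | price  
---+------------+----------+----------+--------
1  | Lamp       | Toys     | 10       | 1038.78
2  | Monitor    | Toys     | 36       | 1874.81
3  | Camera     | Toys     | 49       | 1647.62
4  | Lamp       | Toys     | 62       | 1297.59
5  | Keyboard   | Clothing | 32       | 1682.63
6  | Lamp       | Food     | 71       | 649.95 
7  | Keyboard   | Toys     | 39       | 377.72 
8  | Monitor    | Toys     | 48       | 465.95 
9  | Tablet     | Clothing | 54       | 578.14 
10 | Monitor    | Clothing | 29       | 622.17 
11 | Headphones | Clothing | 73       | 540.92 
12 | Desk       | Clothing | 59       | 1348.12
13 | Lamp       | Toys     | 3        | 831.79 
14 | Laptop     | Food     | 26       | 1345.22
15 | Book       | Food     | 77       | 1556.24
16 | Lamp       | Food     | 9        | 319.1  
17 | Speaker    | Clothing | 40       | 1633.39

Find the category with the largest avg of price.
SELECT category, AVG(price) as val
FROM sales
GROUP BY category
ORDER BY val DESC
LIMIT 1

Result: Toys with avg(price) = 1076.32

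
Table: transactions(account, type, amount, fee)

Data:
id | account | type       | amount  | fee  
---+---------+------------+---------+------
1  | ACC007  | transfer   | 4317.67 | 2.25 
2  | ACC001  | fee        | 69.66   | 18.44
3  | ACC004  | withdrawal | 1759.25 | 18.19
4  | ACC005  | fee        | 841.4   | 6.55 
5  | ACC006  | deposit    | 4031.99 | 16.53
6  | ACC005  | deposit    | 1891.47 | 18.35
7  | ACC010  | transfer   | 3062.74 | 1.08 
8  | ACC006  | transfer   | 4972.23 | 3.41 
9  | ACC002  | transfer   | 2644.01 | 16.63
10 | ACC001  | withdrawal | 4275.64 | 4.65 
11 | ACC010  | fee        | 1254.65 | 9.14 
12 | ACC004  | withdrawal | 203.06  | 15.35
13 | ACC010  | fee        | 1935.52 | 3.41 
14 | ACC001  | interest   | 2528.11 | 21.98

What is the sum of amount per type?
SELECT type, SUM(amount) as result
FROM transactions
GROUP BY type

Result:
  deposit: 5923.46
  fee: 4101.23
  interest: 2528.11
  transfer: 14996.65
  withdrawal: 6237.95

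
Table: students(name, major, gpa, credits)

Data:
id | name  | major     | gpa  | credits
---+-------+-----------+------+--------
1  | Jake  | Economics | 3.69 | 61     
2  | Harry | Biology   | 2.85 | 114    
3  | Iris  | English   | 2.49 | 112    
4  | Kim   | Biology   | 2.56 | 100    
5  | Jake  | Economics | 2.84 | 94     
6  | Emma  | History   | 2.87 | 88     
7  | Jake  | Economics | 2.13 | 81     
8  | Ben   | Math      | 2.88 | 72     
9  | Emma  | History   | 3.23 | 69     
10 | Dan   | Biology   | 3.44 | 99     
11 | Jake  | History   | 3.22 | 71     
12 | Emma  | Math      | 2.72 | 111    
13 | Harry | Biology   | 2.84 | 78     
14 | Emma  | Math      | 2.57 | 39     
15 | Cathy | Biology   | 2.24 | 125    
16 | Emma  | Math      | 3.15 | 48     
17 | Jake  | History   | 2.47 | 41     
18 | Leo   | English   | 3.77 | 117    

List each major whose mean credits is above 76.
SELECT major, AVG(credits)
FROM students
GROUP BY major
HAVING AVG(credits) > 76

Result:
  Biology: avg=103.20
  Economics: avg=78.67
  English: avg=114.50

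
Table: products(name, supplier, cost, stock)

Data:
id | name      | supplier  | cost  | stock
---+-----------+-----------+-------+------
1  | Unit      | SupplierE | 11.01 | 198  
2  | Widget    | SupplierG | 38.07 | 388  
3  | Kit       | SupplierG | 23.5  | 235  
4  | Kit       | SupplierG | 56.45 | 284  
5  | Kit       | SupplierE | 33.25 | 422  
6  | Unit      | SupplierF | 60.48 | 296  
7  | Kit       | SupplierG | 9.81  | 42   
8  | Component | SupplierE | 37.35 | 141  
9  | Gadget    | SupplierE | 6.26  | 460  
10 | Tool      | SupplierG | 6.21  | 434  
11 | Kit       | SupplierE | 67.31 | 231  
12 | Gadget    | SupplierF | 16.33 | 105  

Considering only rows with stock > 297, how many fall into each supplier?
SELECT supplier, COUNT(*)
FROM products
WHERE stock > 297
GROUP BY supplier

Note: WHERE filters rows before grouping.

Result:
  SupplierE: 2
  SupplierG: 2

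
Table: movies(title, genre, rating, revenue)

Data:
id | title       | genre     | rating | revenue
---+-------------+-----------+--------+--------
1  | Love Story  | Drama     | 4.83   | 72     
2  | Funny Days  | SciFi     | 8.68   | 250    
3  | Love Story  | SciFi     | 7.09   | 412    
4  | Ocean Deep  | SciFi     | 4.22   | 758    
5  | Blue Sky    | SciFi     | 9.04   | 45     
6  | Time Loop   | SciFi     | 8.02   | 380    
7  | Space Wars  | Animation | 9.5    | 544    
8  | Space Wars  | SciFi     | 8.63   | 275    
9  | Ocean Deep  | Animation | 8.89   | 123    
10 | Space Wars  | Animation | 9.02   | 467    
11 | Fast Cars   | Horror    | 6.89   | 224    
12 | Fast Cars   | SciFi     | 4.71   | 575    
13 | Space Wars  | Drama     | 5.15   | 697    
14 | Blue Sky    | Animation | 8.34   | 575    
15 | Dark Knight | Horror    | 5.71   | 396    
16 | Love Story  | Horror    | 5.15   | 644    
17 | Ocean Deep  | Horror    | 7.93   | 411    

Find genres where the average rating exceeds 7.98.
SELECT genre, AVG(rating)
FROM movies
GROUP BY genre
HAVING AVG(rating) > 7.98

Result:
  Animation: avg=8.94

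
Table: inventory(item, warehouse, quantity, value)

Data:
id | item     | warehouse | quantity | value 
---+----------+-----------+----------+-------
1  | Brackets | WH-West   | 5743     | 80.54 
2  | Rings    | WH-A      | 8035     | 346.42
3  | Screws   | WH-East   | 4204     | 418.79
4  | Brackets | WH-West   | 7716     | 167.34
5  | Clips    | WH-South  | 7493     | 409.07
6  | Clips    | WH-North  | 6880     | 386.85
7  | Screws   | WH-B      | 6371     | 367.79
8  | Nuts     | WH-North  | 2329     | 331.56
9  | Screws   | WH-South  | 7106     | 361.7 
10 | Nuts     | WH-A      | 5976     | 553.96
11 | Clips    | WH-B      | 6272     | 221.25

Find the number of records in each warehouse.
SELECT warehouse, COUNT(*) as count
FROM inventory
GROUP BY warehouse

Result:
  WH-A: 2
  WH-B: 2
  WH-East: 1
  WH-North: 2
  WH-South: 2
  WH-West: 2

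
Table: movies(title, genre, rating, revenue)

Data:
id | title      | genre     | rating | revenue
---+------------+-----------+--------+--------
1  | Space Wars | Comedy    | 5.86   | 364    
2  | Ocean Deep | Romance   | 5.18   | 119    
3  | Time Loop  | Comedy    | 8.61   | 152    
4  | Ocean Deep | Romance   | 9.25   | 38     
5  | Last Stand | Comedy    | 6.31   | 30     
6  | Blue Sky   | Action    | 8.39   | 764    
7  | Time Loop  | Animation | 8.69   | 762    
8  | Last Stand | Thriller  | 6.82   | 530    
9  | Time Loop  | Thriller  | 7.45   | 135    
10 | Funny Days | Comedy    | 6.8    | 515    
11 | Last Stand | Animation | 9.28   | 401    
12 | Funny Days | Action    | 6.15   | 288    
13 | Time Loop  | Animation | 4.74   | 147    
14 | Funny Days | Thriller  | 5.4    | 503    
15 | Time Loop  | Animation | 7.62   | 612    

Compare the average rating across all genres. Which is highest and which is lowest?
SELECT genre, AVG(rating)
FROM movies
GROUP BY genre
ORDER BY AVG(rating)

All groups:
  Thriller: 6.56
  Comedy: 6.90
  Romance: 7.22
  Action: 7.27
  Animation: 7.58

Highest: Animation (7.58)
Lowest: Thriller (6.56)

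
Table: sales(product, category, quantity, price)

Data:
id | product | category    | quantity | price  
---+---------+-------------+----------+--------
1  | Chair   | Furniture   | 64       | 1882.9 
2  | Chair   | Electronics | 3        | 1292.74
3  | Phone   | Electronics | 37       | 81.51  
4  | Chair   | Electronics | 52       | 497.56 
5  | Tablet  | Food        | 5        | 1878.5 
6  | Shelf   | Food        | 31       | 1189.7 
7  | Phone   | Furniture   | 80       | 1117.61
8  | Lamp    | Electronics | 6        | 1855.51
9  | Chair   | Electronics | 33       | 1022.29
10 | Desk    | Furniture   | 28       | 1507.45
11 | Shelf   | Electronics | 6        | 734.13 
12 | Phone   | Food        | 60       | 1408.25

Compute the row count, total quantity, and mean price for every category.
SELECT category,
       COUNT(*) as cnt,
       SUM(quantity) as total_quantity,
       AVG(price) as avg_price
FROM sales
GROUP BY category

Result:
  Electronics: 6 records, 137 total quantity, 913.96 avg price
  Food: 3 records, 96 total quantity, 1492.15 avg price
  Furniture: 3 records, 172 total quantity, 1502.65 avg price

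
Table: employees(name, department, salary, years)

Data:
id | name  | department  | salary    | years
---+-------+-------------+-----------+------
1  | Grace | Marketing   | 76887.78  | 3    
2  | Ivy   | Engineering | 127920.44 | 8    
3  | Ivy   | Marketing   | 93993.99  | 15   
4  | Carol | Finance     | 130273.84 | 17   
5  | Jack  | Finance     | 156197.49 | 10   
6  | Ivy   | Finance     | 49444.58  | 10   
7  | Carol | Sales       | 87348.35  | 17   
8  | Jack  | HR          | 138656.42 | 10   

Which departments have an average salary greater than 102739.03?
SELECT department, AVG(salary)
FROM employees
GROUP BY department
HAVING AVG(salary) > 102739.03

Result:
  Engineering: avg=127920.44
  Finance: avg=111971.97
  HR: avg=138656.42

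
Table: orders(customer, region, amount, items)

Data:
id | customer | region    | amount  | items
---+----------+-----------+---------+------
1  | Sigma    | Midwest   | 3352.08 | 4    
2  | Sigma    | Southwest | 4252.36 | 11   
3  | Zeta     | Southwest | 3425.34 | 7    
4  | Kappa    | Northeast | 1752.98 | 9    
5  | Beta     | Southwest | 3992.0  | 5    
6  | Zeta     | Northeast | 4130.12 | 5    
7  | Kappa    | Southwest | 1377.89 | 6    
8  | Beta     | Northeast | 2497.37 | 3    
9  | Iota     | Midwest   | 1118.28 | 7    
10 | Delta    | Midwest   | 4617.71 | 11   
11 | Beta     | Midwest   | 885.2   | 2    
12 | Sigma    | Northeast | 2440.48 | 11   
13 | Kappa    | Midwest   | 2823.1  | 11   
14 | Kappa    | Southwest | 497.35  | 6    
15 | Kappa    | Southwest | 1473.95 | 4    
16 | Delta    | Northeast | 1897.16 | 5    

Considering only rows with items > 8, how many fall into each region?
SELECT region, COUNT(*)
FROM orders
WHERE items > 8
GROUP BY region

Note: WHERE filters rows before grouping.

Result:
  Midwest: 2
  Northeast: 2
  Southwest: 1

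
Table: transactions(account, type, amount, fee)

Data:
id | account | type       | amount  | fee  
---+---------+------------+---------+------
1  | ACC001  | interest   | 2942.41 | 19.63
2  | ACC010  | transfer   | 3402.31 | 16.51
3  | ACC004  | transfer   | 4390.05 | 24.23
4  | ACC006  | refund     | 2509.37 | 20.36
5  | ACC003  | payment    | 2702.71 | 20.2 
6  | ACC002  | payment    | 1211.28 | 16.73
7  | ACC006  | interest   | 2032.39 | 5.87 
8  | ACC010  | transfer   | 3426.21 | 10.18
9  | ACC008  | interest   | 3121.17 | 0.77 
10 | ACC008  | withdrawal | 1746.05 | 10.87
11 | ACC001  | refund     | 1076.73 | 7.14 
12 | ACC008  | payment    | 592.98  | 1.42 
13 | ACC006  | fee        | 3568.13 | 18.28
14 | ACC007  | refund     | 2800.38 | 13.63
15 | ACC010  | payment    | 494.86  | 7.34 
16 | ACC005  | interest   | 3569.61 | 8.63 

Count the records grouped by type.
SELECT type, COUNT(*) as count
FROM transactions
GROUP BY type

Result:
  fee: 1
  interest: 4
  payment: 4
  refund: 3
  transfer: 3
  withdrawal: 1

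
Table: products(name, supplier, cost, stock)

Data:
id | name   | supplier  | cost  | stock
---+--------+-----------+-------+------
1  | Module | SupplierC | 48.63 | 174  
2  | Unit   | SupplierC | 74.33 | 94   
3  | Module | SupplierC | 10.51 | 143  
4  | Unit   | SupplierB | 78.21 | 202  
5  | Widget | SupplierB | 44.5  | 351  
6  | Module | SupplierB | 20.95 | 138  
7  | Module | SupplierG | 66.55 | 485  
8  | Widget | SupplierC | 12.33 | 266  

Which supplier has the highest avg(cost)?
SELECT supplier, AVG(cost) as val
FROM products
GROUP BY supplier
ORDER BY val DESC
LIMIT 1

Result: SupplierG with avg(cost) = 66.55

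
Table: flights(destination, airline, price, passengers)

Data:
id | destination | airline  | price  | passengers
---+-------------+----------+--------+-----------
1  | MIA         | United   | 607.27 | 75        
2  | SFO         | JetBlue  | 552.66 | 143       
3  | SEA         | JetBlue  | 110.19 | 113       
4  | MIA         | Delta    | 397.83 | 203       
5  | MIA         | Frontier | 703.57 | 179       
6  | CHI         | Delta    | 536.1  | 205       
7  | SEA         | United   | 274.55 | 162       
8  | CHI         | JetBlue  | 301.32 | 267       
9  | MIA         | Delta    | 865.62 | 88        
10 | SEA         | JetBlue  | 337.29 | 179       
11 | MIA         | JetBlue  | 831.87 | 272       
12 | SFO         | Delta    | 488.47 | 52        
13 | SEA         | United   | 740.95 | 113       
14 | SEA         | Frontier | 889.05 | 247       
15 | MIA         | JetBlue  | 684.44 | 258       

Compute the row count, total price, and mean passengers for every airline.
SELECT airline,
       COUNT(*) as cnt,
       SUM(price) as total_price,
       AVG(passengers) as avg_passengers
FROM flights
GROUP BY airline

Result:
  Delta: 4 records, 2288.02 total price, 137.00 avg passengers
  Frontier: 2 records, 1592.62 total price, 213.00 avg passengers
  JetBlue: 6 records, 2817.77 total price, 205.33 avg passengers
  United: 3 records, 1622.77 total price, 116.67 avg passengers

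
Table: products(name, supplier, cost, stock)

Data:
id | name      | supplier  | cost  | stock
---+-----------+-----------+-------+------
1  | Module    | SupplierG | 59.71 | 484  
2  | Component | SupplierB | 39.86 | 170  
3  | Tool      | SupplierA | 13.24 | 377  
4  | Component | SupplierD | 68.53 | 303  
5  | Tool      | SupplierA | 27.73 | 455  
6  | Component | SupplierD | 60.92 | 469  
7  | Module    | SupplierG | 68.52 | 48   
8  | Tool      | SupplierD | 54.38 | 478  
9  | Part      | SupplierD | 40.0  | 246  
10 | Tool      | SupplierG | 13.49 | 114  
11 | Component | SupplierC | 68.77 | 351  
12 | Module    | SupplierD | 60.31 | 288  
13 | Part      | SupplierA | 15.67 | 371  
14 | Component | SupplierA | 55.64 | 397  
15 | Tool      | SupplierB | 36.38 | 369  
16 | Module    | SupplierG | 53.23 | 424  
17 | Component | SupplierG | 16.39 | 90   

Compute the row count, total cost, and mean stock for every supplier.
SELECT supplier,
       COUNT(*) as cnt,
       SUM(cost) as total_cost,
       AVG(stock) as avg_stock
FROM products
GROUP BY supplier

Result:
  SupplierA: 4 records, 112.28 total cost, 400.00 avg stock
  SupplierB: 2 records, 76.24 total cost, 269.50 avg stock
  SupplierC: 1 records, 68.77 total cost, 351.00 avg stock
  SupplierD: 5 records, 284.14 total cost, 356.80 avg stock
  SupplierG: 5 records, 211.34 total cost, 232.00 avg stock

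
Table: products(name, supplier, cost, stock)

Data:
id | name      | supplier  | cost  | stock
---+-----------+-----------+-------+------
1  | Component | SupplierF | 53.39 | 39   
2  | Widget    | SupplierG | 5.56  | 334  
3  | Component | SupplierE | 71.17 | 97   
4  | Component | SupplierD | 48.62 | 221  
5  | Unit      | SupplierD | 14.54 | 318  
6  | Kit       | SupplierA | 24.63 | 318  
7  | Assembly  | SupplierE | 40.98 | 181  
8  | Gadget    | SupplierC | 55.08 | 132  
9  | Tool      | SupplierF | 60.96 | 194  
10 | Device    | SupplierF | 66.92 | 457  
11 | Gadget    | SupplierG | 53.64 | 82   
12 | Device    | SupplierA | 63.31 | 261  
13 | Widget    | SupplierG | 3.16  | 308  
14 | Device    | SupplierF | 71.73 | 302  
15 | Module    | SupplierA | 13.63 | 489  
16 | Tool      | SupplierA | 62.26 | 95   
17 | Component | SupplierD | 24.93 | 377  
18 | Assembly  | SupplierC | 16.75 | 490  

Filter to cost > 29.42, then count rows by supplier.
SELECT supplier, COUNT(*)
FROM products
WHERE cost > 29.42
GROUP BY supplier

Note: WHERE filters rows before grouping.

Result:
  SupplierA: 2
  SupplierC: 1
  SupplierD: 1
  SupplierE: 2
  SupplierF: 4
  SupplierG: 1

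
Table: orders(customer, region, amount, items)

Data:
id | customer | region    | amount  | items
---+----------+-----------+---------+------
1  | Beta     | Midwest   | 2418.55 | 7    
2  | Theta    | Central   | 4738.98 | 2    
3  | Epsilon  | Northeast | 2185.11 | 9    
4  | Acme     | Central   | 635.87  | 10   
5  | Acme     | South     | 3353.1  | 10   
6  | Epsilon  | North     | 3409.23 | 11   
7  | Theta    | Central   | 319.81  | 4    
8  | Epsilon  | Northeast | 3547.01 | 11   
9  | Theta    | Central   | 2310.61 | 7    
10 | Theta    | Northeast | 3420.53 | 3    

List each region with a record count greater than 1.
SELECT region, COUNT(*) as cnt
FROM orders
GROUP BY region
HAVING COUNT(*) > 1

Result:
  Central: 4
  Northeast: 3

Note: HAVING filters groups after aggregation, WHERE filters rows before.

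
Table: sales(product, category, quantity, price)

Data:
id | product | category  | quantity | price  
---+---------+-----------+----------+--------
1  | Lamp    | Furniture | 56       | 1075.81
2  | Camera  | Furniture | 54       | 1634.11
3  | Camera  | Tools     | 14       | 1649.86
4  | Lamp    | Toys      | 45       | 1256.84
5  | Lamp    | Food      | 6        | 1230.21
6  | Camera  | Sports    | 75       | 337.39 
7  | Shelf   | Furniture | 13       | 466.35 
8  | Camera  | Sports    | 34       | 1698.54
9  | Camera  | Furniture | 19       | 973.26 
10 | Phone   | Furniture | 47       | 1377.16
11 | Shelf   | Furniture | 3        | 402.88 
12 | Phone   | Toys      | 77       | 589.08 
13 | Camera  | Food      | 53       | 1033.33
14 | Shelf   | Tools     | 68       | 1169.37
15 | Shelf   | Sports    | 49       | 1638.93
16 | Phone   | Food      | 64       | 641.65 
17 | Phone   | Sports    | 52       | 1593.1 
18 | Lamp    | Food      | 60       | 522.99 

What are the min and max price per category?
SELECT category, MIN(price), MAX(price)
FROM sales
GROUP BY category

Result:
  Food: min=522.99, max=1230.21
  Furniture: min=402.88, max=1634.11
  Sports: min=337.39, max=1698.54
  Tools: min=1169.37, max=1649.86
  Toys: min=589.08, max=1256.84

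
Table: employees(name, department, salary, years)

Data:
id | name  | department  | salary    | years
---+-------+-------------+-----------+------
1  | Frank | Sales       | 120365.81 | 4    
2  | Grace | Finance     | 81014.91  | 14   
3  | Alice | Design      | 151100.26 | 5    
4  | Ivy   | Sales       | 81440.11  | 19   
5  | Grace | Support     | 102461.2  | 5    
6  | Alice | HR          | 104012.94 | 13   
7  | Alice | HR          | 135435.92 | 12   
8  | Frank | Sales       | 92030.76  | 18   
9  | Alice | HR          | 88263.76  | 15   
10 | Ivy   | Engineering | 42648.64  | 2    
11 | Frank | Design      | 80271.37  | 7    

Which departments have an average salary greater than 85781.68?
SELECT department, AVG(salary)
FROM employees
GROUP BY department
HAVING AVG(salary) > 85781.68

Result:
  Design: avg=115685.82
  HR: avg=109237.54
  Sales: avg=97945.56
  Support: avg=102461.20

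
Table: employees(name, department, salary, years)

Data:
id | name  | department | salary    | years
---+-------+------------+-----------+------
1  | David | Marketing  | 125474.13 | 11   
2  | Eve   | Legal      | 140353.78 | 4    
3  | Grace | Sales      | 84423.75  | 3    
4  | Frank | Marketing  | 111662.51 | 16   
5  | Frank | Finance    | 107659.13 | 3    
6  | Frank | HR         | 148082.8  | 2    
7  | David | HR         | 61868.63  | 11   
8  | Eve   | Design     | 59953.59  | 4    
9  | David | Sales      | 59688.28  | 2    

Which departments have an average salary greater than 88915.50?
SELECT department, AVG(salary)
FROM employees
GROUP BY department
HAVING AVG(salary) > 88915.50

Result:
  Finance: avg=107659.13
  HR: avg=104975.72
  Legal: avg=140353.78
  Marketing: avg=118568.32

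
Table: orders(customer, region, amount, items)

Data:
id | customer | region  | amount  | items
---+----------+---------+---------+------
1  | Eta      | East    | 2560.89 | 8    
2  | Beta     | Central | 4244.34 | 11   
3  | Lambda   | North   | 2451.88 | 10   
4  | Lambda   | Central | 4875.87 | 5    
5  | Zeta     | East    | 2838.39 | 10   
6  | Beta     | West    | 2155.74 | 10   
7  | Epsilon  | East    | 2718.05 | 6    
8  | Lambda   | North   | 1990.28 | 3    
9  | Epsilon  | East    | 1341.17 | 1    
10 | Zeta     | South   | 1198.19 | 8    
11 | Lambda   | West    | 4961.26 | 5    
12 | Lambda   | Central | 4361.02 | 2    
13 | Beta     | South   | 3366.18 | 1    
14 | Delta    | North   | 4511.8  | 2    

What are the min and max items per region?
SELECT region, MIN(items), MAX(items)
FROM orders
GROUP BY region

Result:
  Central: min=2, max=11
  East: min=1, max=10
  North: min=2, max=10
  South: min=1, max=8
  West: min=5, max=10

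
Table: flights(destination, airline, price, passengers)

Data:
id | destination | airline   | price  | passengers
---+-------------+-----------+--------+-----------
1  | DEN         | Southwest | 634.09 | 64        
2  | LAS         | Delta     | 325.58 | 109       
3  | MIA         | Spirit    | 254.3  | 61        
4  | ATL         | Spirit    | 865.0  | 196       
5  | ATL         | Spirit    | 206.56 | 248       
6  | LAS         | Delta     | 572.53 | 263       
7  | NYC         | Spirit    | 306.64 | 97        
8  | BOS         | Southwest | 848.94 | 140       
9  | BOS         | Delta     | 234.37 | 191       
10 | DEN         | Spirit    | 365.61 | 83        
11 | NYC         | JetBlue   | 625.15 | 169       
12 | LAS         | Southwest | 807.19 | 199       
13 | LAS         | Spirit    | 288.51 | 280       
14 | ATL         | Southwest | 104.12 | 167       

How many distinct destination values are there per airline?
SELECT airline, COUNT(DISTINCT destination)
FROM flights
GROUP BY airline

Result:
  Delta: 2 distinct
  JetBlue: 1 distinct
  Southwest: 4 distinct
  Spirit: 5 distinct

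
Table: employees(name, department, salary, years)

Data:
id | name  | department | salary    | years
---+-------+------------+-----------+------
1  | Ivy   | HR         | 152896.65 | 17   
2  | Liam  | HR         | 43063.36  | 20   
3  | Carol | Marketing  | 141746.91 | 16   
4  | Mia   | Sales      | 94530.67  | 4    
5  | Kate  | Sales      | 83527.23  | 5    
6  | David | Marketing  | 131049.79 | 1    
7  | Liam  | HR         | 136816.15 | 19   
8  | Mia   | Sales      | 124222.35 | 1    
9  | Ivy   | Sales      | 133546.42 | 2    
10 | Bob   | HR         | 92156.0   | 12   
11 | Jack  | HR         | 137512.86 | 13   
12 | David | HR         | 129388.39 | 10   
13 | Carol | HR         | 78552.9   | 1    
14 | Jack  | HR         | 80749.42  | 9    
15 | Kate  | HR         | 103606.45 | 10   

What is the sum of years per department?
SELECT department, SUM(years) as result
FROM employees
GROUP BY department

Result:
  HR: 111
  Marketing: 17
  Sales: 12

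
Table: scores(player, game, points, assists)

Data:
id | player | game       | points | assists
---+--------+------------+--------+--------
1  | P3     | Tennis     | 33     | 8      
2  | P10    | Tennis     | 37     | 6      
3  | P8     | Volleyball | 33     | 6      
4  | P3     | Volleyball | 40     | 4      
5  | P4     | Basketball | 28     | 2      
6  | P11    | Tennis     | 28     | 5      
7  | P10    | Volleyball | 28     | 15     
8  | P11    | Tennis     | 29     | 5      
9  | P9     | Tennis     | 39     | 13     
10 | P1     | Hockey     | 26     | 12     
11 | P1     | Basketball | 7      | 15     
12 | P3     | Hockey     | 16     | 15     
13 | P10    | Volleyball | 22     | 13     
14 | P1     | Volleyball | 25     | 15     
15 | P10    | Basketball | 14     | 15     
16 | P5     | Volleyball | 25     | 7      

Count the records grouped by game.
SELECT game, COUNT(*) as count
FROM scores
GROUP BY game

Result:
  Basketball: 3
  Hockey: 2
  Tennis: 5
  Volleyball: 6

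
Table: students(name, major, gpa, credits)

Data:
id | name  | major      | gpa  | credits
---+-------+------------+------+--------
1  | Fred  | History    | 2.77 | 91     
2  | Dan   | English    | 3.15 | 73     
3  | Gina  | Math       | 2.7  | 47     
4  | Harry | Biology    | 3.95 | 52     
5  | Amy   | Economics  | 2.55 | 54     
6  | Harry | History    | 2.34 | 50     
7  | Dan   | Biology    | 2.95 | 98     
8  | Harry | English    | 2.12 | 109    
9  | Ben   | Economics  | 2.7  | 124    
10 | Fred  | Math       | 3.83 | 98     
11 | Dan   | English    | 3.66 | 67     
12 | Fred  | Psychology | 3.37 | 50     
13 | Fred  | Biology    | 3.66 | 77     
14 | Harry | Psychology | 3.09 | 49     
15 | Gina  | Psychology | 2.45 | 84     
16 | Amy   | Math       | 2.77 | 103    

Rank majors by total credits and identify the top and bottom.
SELECT major, SUM(credits)
FROM students
GROUP BY major
ORDER BY SUM(credits)

All groups:
  History: 141
  Economics: 178
  Psychology: 183
  Biology: 227
  Math: 248
  English: 249

Highest: English (249)
Lowest: History (141)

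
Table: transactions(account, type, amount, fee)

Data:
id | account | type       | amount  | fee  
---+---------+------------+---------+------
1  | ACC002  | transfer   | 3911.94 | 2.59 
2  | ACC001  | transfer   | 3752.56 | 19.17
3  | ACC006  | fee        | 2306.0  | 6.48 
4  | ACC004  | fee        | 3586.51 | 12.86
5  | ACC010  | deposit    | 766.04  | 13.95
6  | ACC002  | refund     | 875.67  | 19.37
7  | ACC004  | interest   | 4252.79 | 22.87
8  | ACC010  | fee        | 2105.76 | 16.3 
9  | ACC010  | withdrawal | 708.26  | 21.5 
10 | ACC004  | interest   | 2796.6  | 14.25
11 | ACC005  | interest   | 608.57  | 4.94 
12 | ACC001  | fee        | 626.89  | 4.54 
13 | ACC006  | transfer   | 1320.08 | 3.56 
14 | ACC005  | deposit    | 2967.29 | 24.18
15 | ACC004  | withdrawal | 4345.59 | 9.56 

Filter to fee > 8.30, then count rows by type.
SELECT type, COUNT(*)
FROM transactions
WHERE fee > 8.30
GROUP BY type

Note: WHERE filters rows before grouping.

Result:
  deposit: 2
  fee: 2
  interest: 2
  refund: 1
  transfer: 1
  withdrawal: 2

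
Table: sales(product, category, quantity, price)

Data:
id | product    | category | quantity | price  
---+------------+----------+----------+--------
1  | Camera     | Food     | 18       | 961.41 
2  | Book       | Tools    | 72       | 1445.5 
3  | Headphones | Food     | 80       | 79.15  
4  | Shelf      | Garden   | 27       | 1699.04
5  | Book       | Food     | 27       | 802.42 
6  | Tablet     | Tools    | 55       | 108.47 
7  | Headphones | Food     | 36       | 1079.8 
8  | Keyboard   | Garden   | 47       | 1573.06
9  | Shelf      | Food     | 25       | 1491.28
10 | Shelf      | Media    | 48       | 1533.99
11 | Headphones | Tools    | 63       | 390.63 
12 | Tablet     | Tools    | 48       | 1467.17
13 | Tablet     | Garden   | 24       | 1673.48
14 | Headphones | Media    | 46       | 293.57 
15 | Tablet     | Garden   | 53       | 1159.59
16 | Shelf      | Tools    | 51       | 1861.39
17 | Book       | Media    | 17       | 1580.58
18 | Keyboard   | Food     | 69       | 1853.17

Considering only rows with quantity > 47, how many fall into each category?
SELECT category, COUNT(*)
FROM sales
WHERE quantity > 47
GROUP BY category

Note: WHERE filters rows before grouping.

Result:
  Food: 2
  Garden: 1
  Media: 1
  Tools: 5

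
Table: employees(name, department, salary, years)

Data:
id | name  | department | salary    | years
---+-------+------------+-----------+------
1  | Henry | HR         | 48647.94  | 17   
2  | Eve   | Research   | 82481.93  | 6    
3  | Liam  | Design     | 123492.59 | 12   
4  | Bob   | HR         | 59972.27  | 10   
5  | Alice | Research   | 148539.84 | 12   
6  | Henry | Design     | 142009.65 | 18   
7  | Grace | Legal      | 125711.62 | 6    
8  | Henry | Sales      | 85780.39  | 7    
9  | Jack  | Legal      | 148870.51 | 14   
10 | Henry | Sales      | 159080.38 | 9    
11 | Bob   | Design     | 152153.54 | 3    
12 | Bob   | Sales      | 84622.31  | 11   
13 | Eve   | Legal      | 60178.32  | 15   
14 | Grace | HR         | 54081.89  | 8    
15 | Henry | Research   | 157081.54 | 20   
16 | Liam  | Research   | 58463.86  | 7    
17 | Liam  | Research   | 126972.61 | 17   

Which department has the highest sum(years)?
SELECT department, SUM(years) as val
FROM employees
GROUP BY department
ORDER BY val DESC
LIMIT 1

Result: Research with sum(years) = 62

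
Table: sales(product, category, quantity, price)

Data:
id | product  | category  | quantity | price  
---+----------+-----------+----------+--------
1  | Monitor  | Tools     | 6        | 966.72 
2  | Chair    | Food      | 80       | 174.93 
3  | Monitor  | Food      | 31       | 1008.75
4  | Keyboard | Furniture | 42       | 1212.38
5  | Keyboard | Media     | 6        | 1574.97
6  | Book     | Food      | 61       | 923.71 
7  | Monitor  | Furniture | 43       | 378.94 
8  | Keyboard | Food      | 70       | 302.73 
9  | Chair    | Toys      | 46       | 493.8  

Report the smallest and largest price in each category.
SELECT category, MIN(price), MAX(price)
FROM sales
GROUP BY category

Result:
  Food: min=174.93, max=1008.75
  Furniture: min=378.94, max=1212.38
  Media: min=1574.97, max=1574.97
  Tools: min=966.72, max=966.72
  Toys: min=493.80, max=493.80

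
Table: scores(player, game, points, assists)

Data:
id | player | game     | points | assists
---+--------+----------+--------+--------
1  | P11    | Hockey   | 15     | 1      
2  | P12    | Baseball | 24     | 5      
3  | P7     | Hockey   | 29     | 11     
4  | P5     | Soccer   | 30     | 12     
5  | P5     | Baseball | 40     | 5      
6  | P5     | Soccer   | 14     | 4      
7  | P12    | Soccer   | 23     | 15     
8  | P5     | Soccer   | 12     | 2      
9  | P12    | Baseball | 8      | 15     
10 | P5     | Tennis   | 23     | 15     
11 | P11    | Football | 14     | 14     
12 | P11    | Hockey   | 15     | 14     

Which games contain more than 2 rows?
SELECT game, COUNT(*) as cnt
FROM scores
GROUP BY game
HAVING COUNT(*) > 2

Result:
  Baseball: 3
  Hockey: 3
  Soccer: 4

Note: HAVING filters groups after aggregation, WHERE filters rows before.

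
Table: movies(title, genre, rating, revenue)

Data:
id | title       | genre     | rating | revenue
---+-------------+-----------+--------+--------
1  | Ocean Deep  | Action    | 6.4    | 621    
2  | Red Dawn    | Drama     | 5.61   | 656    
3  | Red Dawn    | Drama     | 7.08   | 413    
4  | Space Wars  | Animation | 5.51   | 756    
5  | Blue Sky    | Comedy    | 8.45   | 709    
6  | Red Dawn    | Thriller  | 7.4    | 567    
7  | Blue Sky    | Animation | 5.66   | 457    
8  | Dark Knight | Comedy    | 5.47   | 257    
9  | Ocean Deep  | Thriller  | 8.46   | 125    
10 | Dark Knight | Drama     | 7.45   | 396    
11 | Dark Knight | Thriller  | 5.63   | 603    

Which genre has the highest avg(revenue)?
SELECT genre, AVG(revenue) as val
FROM movies
GROUP BY genre
ORDER BY val DESC
LIMIT 1

Result: Action with avg(revenue) = 621.00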